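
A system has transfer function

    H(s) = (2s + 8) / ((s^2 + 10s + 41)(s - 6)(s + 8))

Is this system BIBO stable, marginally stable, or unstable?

unstable

The poles can be read from the denominator factors: s = -5 ± 4j, 6, -8.
Since the pole(s) at s = 6 lie in the right half-plane, the system is unstable.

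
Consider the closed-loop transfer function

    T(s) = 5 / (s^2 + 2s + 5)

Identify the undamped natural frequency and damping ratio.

Compare the denominator to the standard form s^2 + 2ζωₙs + ωₙ².
ωₙ² = 5, so ωₙ = √5 ≈ 2.236 rad/s.
2ζωₙ = 2, so ζ = 2/(2·√5) ≈ 0.4472.
With ζ = 0.4472 the response is underdamped.

ωₙ ≈ 2.236 rad/s, ζ ≈ 0.4472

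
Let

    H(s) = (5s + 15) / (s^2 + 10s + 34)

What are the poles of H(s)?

s = -5 ± 3j

The poles are the roots of the denominator s^2 + 10s + 34 = 0.
Using the quadratic formula: s = (-10 ± √(-36))/2 = -5 ± 3j.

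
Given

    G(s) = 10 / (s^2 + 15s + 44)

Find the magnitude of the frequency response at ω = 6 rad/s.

|G(j6)| ≈ 0.1107

Substitute s = j6: numerator = 10, denominator = 8 + j90.
|G(j6)| = |10| / |8 + j90| = 10 / 90.355 ≈ 0.1107.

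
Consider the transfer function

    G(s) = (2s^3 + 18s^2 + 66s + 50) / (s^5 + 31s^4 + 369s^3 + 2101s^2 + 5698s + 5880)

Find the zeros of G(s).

s = -1, -4 ± 3j

Set the numerator to zero: 2s^3 + 18s^2 + 66s + 50 = 0, i.e. 2·(s^3 + 9s^2 + 33s + 25) = 0.
Factoring: (s + 1)(s^2 + 8s + 25) = 0.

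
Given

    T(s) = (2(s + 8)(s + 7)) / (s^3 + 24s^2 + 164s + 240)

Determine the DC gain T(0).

T(0) = 7/15 ≈ 0.4667

Set s = 0: T(0) = (112) / (240) = 7/15.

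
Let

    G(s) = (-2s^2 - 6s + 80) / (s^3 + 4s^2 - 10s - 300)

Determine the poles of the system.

s = -5 ± 5j, 6

The poles are the roots of the denominator s^3 + 4s^2 - 10s - 300 = 0.
Trying s = 6: the polynomial evaluates to 0, so (s - 6) is a factor.
Dividing out leaves s^2 + 10s + 50 = 0.
The quadratic formula then gives s = -5 ± 5j.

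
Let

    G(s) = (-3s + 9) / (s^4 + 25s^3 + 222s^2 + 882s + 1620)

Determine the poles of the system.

s = -3 ± 3j, -9, -10

The poles are the roots of the denominator s^4 + 25s^3 + 222s^2 + 882s + 1620 = 0.
Trying s = -9: the polynomial evaluates to 0, so (s + 9) is a factor.
Dividing out leaves s^3 + 16s^2 + 78s + 180 = 0.
This factors further as (s^2 + 6s + 18)(s + 10) = 0.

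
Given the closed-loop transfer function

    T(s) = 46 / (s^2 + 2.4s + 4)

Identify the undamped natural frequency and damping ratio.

ωₙ = 2 rad/s, ζ = 0.6

Compare the denominator to the standard form s^2 + 2ζωₙs + ωₙ².
ωₙ² = 4, so ωₙ = 2 rad/s.
2ζωₙ = 2.4, so ζ = 2.4/(2·2) = 0.6.
With ζ = 0.6 the response is underdamped.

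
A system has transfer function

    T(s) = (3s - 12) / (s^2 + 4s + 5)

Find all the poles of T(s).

The poles are the roots of the denominator s^2 + 4s + 5 = 0.
Using the quadratic formula: s = (-4 ± √(-4))/2 = -2 ± 1j.

s = -2 ± j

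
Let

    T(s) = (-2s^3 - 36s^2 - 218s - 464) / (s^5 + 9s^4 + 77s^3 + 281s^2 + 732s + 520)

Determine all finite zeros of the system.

Set the numerator to zero: -2s^3 - 36s^2 - 218s - 464 = 0, i.e. -2·(s^3 + 18s^2 + 109s + 232) = 0.
Factoring: (s + 8)(s^2 + 10s + 29) = 0.

s = -8, -5 ± 2j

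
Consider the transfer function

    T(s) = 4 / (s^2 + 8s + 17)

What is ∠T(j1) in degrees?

At s = j1: numerator = 4, denominator = 16 + j8.
∠T = ∠num − ∠den = 0° − (26.565°) = -26.57°.

∠T(j1) ≈ -26.57°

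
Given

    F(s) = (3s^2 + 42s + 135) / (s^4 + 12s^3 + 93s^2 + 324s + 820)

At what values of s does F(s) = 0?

Set the numerator to zero: 3s^2 + 42s + 135 = 0, i.e. 3·(s^2 + 14s + 45) = 0.
Factoring: (s + 5)(s + 9) = 0.

s = -5, -9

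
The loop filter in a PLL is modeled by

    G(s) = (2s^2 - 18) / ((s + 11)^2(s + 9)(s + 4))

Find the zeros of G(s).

Set the numerator to zero: 2s^2 - 18 = 0, i.e. 2·(s^2 - 9) = 0.
Factoring: (s + 3)(s - 3) = 0.

s = -3, 3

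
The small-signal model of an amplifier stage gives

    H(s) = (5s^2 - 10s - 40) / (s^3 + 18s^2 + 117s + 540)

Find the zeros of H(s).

s = 4, -2

Set the numerator to zero: 5s^2 - 10s - 40 = 0, i.e. 5·(s^2 - 2s - 8) = 0.
Factoring: (s - 4)(s + 2) = 0.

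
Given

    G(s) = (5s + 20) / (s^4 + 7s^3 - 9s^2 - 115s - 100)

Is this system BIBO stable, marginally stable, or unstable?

unstable

The denominator s^4 + 7s^3 - 9s^2 - 115s - 100 factors as (s + 5)^2(s + 1)(s - 4), giving poles at s = -5, -5, -1, 4.
Since the pole(s) at s = 4 lie in the right half-plane, the system is unstable.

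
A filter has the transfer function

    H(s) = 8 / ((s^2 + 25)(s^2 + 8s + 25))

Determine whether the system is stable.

marginally stable

The poles can be read from the denominator factors: s = ±5j, -4 ± 3j.
Since the simple pole(s) at s = 5j, -5j lie on the jω-axis with none in the right half-plane, the system is marginally stable.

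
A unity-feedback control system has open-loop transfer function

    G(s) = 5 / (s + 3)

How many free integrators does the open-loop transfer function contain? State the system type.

Type 0

The denominator has no factor of s at the origin — no free integrator — so this is a Type 0 system.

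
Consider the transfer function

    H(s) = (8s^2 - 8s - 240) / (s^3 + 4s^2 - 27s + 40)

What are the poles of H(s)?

The poles are the roots of the denominator s^3 + 4s^2 - 27s + 40 = 0.
Trying s = -8: the polynomial evaluates to 0, so (s + 8) is a factor.
Dividing out leaves s^2 - 4s + 5 = 0.
The quadratic formula then gives s = 2 ± 1j.

s = 2 + j, 2 - j, -8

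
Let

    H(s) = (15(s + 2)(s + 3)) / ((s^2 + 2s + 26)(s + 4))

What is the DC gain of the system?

At s = 0 each factor (s + a) contributes a and each (s^2 + bs + c) contributes c.
H(0) = 15·(2) · (3) / ((26) · (4)) = 90/104 = 45/52.

H(0) = 45/52 ≈ 0.8654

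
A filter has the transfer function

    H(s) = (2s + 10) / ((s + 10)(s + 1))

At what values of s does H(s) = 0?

Set the numerator to zero: 2s + 10 = 0, i.e. 2·(s + 5) = 0.
So s = -5.

s = -5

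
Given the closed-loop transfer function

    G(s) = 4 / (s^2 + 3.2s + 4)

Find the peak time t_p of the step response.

Comparing s^2 + 3.2s + 4 to s^2 + 2ζωₙs + ωₙ²: ωₙ = 2 rad/s and ζ = 3.2/(2·2) = 0.8.
ζωₙ = 3.2/2 = 1.6, so ω_d = ωₙ√(1−ζ²) = √(ωₙ² − (ζωₙ)²) = √(4 − 1.6²) = √1.44 = 1.200 rad/s.
t_p = π/ω_d = π/1.200 ≈ 2.618 s.

t_p ≈ 2.618 s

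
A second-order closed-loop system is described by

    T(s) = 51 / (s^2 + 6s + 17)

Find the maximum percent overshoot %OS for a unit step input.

Comparing s^2 + 6s + 17 to s^2 + 2ζωₙs + ωₙ²: ωₙ = √17 ≈ 4.123 rad/s and ζ = 6/(2·√17) ≈ 0.7276.
%OS = 100·exp(−πζ/√(1−ζ²)) = 100·exp(−π·0.7276/√(1−0.7276²)) ≈ 3.57%.

%OS ≈ 3.57%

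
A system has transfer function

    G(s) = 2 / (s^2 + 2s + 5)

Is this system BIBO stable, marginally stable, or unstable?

The denominator s^2 + 2s + 5 factors as (s^2 + 2s + 5), giving poles at s = -1 ± 2j.
Since all poles lie strictly in the left half-plane, the system is stable.

stable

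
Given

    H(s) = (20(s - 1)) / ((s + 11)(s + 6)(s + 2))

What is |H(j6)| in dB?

Substitute s = j6: numerator = -20 + j120, denominator = -552 + j384.
|H(j6)| = |-20 + j120| / |-552 + j384| = 121.66 / 672.43 ≈ 0.1809.
In decibels: 20·log₁₀(0.1809) ≈ -14.9 dB.

|H(j6)|_dB ≈ -14.9 dB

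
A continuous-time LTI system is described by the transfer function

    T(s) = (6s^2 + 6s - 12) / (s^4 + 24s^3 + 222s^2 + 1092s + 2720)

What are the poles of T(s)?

The poles are the roots of the denominator s^4 + 24s^3 + 222s^2 + 1092s + 2720 = 0.
Trying s = -10: the polynomial evaluates to 0, so (s + 10) is a factor.
Dividing out leaves s^3 + 14s^2 + 82s + 272 = 0.
This factors further as (s^2 + 6s + 34)(s + 8) = 0.

s = -3 + 5j, -3 - 5j, -10, -8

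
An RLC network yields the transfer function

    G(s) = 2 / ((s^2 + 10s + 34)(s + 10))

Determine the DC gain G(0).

At s = 0 each factor (s + a) contributes a and each (s^2 + bs + c) contributes c.
G(0) = 2·1 / ((34) · (10)) = 2/340 = 1/170.

G(0) = 1/170 ≈ 0.005882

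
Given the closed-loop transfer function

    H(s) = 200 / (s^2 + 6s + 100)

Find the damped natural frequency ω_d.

ω_d ≈ 9.539 rad/s

Comparing s^2 + 6s + 100 to s^2 + 2ζωₙs + ωₙ²: ωₙ = 10 rad/s and ζ = 6/(2·10) = 0.3.
ζωₙ = 6/2 = 3, so ω_d = ωₙ√(1−ζ²) = √(ωₙ² − (ζωₙ)²) = √(100 − 3²) = √91 ≈ 9.539 rad/s.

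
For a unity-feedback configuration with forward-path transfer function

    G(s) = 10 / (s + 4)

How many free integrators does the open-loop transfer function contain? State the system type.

The denominator has no factor of s at the origin — no free integrator — so this is a Type 0 system.

Type 0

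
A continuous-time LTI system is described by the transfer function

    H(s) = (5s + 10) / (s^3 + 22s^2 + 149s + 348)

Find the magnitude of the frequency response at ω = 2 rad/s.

Substitute s = j2: numerator = 10 + j10, denominator = 260 + j290.
|H(j2)| = |10 + j10| / |260 + j290| = 14.142 / 389.49 ≈ 0.03631.

|H(j2)| ≈ 0.03631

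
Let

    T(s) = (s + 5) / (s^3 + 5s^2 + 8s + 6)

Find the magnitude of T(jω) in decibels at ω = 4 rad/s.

Substitute s = j4: numerator = 5 + j4, denominator = -74 - j32.
|T(j4)| = |5 + j4| / |-74 - j32| = 6.4031 / 80.623 ≈ 0.07942.
In decibels: 20·log₁₀(0.07942) ≈ -22.0 dB.

|T(j4)|_dB ≈ -22.0 dB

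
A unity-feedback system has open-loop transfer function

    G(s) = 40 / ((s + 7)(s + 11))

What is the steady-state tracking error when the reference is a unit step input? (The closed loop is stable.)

G(s) has no poles at the origin.
This is a Type 0 system. Kp = lim_{s→0} G(s) = 40/77.
e_ss = 1/(1 + Kp) = 1/(1 + 40/77) = 77/117 ≈ 0.6581.

e_ss = 0.6581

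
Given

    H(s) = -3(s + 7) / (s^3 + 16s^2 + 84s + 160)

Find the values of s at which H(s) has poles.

The poles are the roots of the denominator s^3 + 16s^2 + 84s + 160 = 0.
Trying s = -8: the polynomial evaluates to 0, so (s + 8) is a factor.
Dividing out leaves s^2 + 8s + 20 = 0.
The quadratic formula then gives s = -4 ± 2j.

s = -4 + 2j, -4 - 2j, -8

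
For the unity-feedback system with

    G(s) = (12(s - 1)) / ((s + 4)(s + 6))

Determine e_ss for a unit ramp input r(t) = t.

e_ss = ∞

G(s) has no poles at the origin.
This is a Type 0 system; Kv = lim_{s→0} s·G(s) = 0, so the steady-state error for a ramp input is infinite.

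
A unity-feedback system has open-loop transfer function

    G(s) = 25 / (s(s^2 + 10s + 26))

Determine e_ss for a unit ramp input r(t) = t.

G(s) has one pole at the origin.
This is a Type 1 system. Kv = lim_{s→0} s·G(s) = 25/26.
e_ss = 1/Kv = 1/(25/26) = 26/25 ≈ 1.040.

e_ss = 1.040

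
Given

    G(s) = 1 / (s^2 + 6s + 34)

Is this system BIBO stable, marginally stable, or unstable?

The poles can be read from the denominator factors: s = -3 + 5j, -3 - 5j.
Since all poles lie strictly in the left half-plane, the system is stable.

stable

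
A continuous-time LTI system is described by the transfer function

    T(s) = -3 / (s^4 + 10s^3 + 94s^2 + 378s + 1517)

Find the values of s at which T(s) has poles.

s = -1 + 6j, -1 - 6j, -4 + 5j, -4 - 5j

The poles are the roots of the denominator s^4 + 10s^3 + 94s^2 + 378s + 1517 = 0.
No real roots exist; factor into two real quadratics: (s^2 + 2s + 37)(s^2 + 8s + 41) = 0.
Each quadratic gives a conjugate pair via the quadratic formula.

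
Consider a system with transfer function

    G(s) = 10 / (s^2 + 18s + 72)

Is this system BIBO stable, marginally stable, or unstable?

stable

The denominator s^2 + 18s + 72 factors as (s + 12)(s + 6), giving poles at s = -12, -6.
Since all poles lie strictly in the left half-plane, the system is stable.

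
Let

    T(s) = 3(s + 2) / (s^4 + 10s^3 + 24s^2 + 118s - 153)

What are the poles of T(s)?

s = -1 ± 4j, -9, 1

The poles are the roots of the denominator s^4 + 10s^3 + 24s^2 + 118s - 153 = 0.
Trying s = -9: the polynomial evaluates to 0, so (s + 9) is a factor.
Dividing out leaves s^3 + s^2 + 15s - 17 = 0.
This factors further as (s^2 + 2s + 17)(s - 1) = 0.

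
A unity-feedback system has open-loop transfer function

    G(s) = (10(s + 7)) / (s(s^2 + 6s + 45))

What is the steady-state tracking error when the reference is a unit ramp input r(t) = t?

G(s) has one pole at the origin.
This is a Type 1 system. Kv = lim_{s→0} s·G(s) = 70/45 = 14/9.
e_ss = 1/Kv = 1/(14/9) = 9/14 ≈ 0.6429.

e_ss = 0.6429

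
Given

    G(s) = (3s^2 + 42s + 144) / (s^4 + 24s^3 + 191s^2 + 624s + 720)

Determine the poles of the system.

The poles are the roots of the denominator s^4 + 24s^3 + 191s^2 + 624s + 720 = 0.
Trying s = -4: the polynomial evaluates to 0, so (s + 4) is a factor.
Dividing out leaves s^3 + 20s^2 + 111s + 180 = 0.
This factors further as (s + 12)(s + 3)(s + 5) = 0.

s = -4, -12, -3, -5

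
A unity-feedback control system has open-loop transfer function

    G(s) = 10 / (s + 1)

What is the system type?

Type 0

The denominator has no factor of s at the origin — no free integrator — so this is a Type 0 system.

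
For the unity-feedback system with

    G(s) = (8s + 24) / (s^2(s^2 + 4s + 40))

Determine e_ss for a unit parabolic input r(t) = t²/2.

e_ss = 1.667

G(s) has 2 poles at the origin.
This is a Type 2 system. Ka = lim_{s→0} s^2·G(s) = 24/40 = 3/5.
e_ss = 1/Ka = 1/(3/5) = 5/3 ≈ 1.667.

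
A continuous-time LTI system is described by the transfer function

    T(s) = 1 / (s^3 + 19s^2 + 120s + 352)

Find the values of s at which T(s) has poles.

The poles are the roots of the denominator s^3 + 19s^2 + 120s + 352 = 0.
Trying s = -11: the polynomial evaluates to 0, so (s + 11) is a factor.
Dividing out leaves s^2 + 8s + 32 = 0.
The quadratic formula then gives s = -4 ± 4j.

s = -4 ± 4j, -11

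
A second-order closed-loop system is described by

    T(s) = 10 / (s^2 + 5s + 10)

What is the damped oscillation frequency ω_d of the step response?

ω_d ≈ 1.936 rad/s

Comparing s^2 + 5s + 10 to s^2 + 2ζωₙs + ωₙ²: ωₙ = √10 ≈ 3.162 rad/s and ζ = 5/(2·√10) ≈ 0.7906.
ζωₙ = 5/2 = 2.5, so ω_d = ωₙ√(1−ζ²) = √(ωₙ² − (ζωₙ)²) = √(10 − 2.5²) = √3.75 ≈ 1.936 rad/s.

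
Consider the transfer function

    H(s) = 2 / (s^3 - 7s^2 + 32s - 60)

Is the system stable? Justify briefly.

unstable

The denominator s^3 - 7s^2 + 32s - 60 factors as (s - 3)(s^2 - 4s + 20), giving poles at s = 3, 2 + 4j, 2 - 4j.
Since the pole(s) at s = 3, 2 + 4j, 2 - 4j lie in the right half-plane, the system is unstable.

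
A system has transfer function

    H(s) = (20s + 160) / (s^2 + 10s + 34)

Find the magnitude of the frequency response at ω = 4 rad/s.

|H(j4)| ≈ 4.078

Substitute s = j4: numerator = 160 + j80, denominator = 18 + j40.
|H(j4)| = |160 + j80| / |18 + j40| = 178.89 / 43.863 ≈ 4.078.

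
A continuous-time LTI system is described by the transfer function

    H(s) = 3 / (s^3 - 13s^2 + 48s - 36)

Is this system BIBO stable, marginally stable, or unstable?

unstable

The denominator s^3 - 13s^2 + 48s - 36 factors as (s - 6)^2(s - 1), giving poles at s = 6, 1, 6.
Since the pole(s) at s = 6, 1, 6 lie in the right half-plane, the system is unstable.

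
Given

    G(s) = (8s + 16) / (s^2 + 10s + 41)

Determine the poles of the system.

The poles are the roots of the denominator s^2 + 10s + 41 = 0.
Using the quadratic formula: s = (-10 ± √(-64))/2 = -5 ± 4j.

s = -5 + 4j, -5 - 4j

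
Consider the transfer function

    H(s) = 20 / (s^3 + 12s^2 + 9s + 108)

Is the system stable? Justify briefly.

marginally stable

The denominator s^3 + 12s^2 + 9s + 108 factors as (s^2 + 9)(s + 12), giving poles at s = 3j, -3j, -12.
Since the simple pole(s) at s = 3j, -3j lie on the jω-axis with none in the right half-plane, the system is marginally stable.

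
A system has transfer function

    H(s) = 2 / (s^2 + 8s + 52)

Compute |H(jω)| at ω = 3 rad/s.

|H(j3)| ≈ 0.04061

Substitute s = j3: numerator = 2, denominator = 43 + j24.
|H(j3)| = |2| / |43 + j24| = 2 / 49.244 ≈ 0.04061.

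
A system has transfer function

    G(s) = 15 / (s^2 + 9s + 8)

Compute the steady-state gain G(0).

G(0) = 15/8 ≈ 1.875

Set s = 0: G(0) = (15) / (8) = 15/8.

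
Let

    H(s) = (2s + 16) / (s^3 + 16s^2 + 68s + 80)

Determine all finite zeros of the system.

s = -8

Set the numerator to zero: 2s + 16 = 0, i.e. 2·(s + 8) = 0.
So s = -8.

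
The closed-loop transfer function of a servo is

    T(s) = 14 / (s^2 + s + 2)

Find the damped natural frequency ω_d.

Comparing s^2 + s + 2 to s^2 + 2ζωₙs + ωₙ²: ωₙ = √2 ≈ 1.414 rad/s and ζ = 1/(2·√2) ≈ 0.3536.
ζωₙ = 1/2 = 0.5, so ω_d = ωₙ√(1−ζ²) = √(ωₙ² − (ζωₙ)²) = √(2 − 0.5²) = √1.75 ≈ 1.323 rad/s.

ω_d ≈ 1.323 rad/s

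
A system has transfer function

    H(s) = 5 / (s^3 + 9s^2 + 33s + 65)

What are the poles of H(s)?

The poles are the roots of the denominator s^3 + 9s^2 + 33s + 65 = 0.
Trying s = -5: the polynomial evaluates to 0, so (s + 5) is a factor.
Dividing out leaves s^2 + 4s + 13 = 0.
The quadratic formula then gives s = -2 ± 3j.

s = -2 ± 3j, -5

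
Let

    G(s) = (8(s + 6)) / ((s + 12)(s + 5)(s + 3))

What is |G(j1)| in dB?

|G(j1)|_dB ≈ -12.0 dB

Substitute s = j1: numerator = 48 + j8, denominator = 160 + j110.
|G(j1)| = |48 + j8| / |160 + j110| = 48.662 / 194.16 ≈ 0.2506.
In decibels: 20·log₁₀(0.2506) ≈ -12.0 dB.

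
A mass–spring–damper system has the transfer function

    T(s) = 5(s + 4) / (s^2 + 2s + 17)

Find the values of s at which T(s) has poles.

s = -1 + 4j, -1 - 4j

The poles are the roots of the denominator s^2 + 2s + 17 = 0.
Using the quadratic formula: s = (-2 ± √(-64))/2 = -1 ± 4j.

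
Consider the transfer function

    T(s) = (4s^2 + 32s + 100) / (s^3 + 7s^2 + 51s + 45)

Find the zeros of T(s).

s = -4 ± 3j

Set the numerator to zero: 4s^2 + 32s + 100 = 0, i.e. 4·(s^2 + 8s + 25) = 0.
Factoring: (s^2 + 8s + 25) = 0.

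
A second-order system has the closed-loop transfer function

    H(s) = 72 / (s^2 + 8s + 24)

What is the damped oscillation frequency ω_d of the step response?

ω_d ≈ 2.828 rad/s

Comparing s^2 + 8s + 24 to s^2 + 2ζωₙs + ωₙ²: ωₙ = √24 ≈ 4.899 rad/s and ζ = 8/(2·√24) ≈ 0.8165.
ζωₙ = 8/2 = 4, so ω_d = ωₙ√(1−ζ²) = √(ωₙ² − (ζωₙ)²) = √(24 − 4²) = √8 ≈ 2.828 rad/s.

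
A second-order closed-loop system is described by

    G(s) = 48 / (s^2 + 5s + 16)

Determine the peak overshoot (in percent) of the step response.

Comparing s^2 + 5s + 16 to s^2 + 2ζωₙs + ωₙ²: ωₙ = 4 rad/s and ζ = 5/(2·4) = 0.625.
%OS = 100·exp(−πζ/√(1−ζ²)) = 100·exp(−π·0.625/√(1−0.625²)) ≈ 8.08%.

%OS ≈ 8.08%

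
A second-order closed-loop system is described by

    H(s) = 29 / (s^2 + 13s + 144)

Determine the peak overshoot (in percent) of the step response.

%OS ≈ 13.2%

Comparing s^2 + 13s + 144 to s^2 + 2ζωₙs + ωₙ²: ωₙ = 12 rad/s and ζ = 13/(2·12) ≈ 0.5417.
%OS = 100·exp(−πζ/√(1−ζ²)) = 100·exp(−π·0.5417/√(1−0.5417²)) ≈ 13.2%.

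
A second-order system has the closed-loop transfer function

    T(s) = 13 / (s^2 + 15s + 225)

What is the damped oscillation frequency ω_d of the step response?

ω_d ≈ 12.99 rad/s

Comparing s^2 + 15s + 225 to s^2 + 2ζωₙs + ωₙ²: ωₙ = 15 rad/s and ζ = 15/(2·15) = 0.5.
ζωₙ = 15/2 = 7.5, so ω_d = ωₙ√(1−ζ²) = √(ωₙ² − (ζωₙ)²) = √(225 − 7.5²) = √168.75 ≈ 12.99 rad/s.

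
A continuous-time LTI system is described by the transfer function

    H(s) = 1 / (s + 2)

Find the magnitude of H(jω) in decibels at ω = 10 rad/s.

|H(j10)|_dB ≈ -20.2 dB

Substitute s = j10: numerator = 1, denominator = 2 + j10.
|H(j10)| = |1| / |2 + j10| = 1 / 10.198 ≈ 0.09806.
In decibels: 20·log₁₀(0.09806) ≈ -20.2 dB.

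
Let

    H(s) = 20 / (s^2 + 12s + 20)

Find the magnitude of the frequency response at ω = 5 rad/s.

|H(j5)| ≈ 0.3322

Substitute s = j5: numerator = 20, denominator = -5 + j60.
|H(j5)| = |20| / |-5 + j60| = 20 / 60.208 ≈ 0.3322.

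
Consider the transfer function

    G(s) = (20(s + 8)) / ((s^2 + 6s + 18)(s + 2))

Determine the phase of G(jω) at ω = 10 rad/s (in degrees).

∠G(j10) ≈ -171.2°

At s = j10: numerator = 160 + j200, denominator = -764 - j700.
∠G = ∠num − ∠den = 51.340° − (-137.50°) = 188.8°, which wraps to -171.2°.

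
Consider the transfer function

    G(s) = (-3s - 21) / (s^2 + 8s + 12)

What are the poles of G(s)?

s = -2, -6

The poles are the roots of the denominator s^2 + 8s + 12 = 0.
Factoring: (s + 2)(s + 6) = 0, so s = -2 and s = -6.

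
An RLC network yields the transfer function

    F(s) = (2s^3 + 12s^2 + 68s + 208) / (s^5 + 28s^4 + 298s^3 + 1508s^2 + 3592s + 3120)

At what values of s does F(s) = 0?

s = -4, -1 + 5j, -1 - 5j

Set the numerator to zero: 2s^3 + 12s^2 + 68s + 208 = 0, i.e. 2·(s^3 + 6s^2 + 34s + 104) = 0.
Factoring: (s + 4)(s^2 + 2s + 26) = 0.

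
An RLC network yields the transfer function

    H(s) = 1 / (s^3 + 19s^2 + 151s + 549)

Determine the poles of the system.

s = -5 + 6j, -5 - 6j, -9

The poles are the roots of the denominator s^3 + 19s^2 + 151s + 549 = 0.
Trying s = -9: the polynomial evaluates to 0, so (s + 9) is a factor.
Dividing out leaves s^2 + 10s + 61 = 0.
The quadratic formula then gives s = -5 ± 6j.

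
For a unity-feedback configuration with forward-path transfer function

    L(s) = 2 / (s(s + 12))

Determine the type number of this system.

The denominator has 1 factor of s at the origin (free integrator), so this is a Type 1 system.

Type 1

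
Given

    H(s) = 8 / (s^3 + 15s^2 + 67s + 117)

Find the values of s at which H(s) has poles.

s = -3 + 2j, -3 - 2j, -9

The poles are the roots of the denominator s^3 + 15s^2 + 67s + 117 = 0.
Trying s = -9: the polynomial evaluates to 0, so (s + 9) is a factor.
Dividing out leaves s^2 + 6s + 13 = 0.
The quadratic formula then gives s = -3 ± 2j.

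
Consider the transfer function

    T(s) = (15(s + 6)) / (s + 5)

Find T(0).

At s = 0 each factor (s + a) contributes a and each (s^2 + bs + c) contributes c.
T(0) = 15·(6) / ((5)) = 90/5 = 18.

T(0) = 18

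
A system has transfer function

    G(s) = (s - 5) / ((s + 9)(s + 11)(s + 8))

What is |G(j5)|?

|G(j5)| ≈ 0.006025

Substitute s = j5: numerator = -5 + j5, denominator = 92 + j1170.
|G(j5)| = |-5 + j5| / |92 + j1170| = 7.0711 / 1173.6 ≈ 0.006025.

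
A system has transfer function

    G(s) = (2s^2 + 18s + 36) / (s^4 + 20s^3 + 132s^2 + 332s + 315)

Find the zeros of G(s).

Set the numerator to zero: 2s^2 + 18s + 36 = 0, i.e. 2·(s^2 + 9s + 18) = 0.
Factoring: (s + 6)(s + 3) = 0.

s = -6, -3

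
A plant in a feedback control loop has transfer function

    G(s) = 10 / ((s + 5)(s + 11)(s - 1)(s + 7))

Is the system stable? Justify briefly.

The poles can be read from the denominator factors: s = -5, -11, 1, -7.
Since the pole(s) at s = 1 lie in the right half-plane, the system is unstable.

unstable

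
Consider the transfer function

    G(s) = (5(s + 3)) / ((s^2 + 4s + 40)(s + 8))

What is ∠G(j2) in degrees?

At s = j2: numerator = 15 + j10, denominator = 272 + j136.
∠G = ∠num − ∠den = 33.690° − (26.565°) = 7.125°.

∠G(j2) ≈ 7.125°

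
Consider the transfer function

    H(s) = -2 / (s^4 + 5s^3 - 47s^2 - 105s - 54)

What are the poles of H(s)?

The poles are the roots of the denominator s^4 + 5s^3 - 47s^2 - 105s - 54 = 0.
Trying s = -1: the polynomial evaluates to 0, so (s + 1) is a factor.
Dividing out leaves s^3 + 4s^2 - 51s - 54 = 0.
This factors further as (s + 1)(s - 6)(s + 9) = 0.

s = -1, -1, 6, -9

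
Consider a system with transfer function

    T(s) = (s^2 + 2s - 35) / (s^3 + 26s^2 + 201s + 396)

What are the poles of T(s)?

The poles are the roots of the denominator s^3 + 26s^2 + 201s + 396 = 0.
Trying s = -3: the polynomial evaluates to 0, so (s + 3) is a factor.
Dividing out leaves s^2 + 23s + 132 = 0.
Factoring the quadratic: (s + 12)(s + 11) = 0.

s = -3, -12, -11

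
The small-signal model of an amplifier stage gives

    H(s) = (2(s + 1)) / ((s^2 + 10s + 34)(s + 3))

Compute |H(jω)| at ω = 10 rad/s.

|H(j10)| ≈ 0.01607

Substitute s = j10: numerator = 2 + j20, denominator = -1198 - j360.
|H(j10)| = |2 + j20| / |-1198 - j360| = 20.100 / 1250.9 ≈ 0.01607.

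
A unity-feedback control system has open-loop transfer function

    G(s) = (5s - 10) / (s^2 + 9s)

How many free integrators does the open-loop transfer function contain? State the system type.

Type 1

Factor s from the denominator: s^2 + 9s = s·(s + 9).
There is 1 pole at the origin, so the system is Type 1.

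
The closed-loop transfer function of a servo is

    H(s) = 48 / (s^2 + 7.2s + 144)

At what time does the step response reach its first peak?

Comparing s^2 + 7.2s + 144 to s^2 + 2ζωₙs + ωₙ²: ωₙ = 12 rad/s and ζ = 7.2/(2·12) = 0.3.
ζωₙ = 7.2/2 = 3.6, so ω_d = ωₙ√(1−ζ²) = √(ωₙ² − (ζωₙ)²) = √(144 − 3.6²) = √131.04 ≈ 11.45 rad/s.
t_p = π/ω_d = π/11.45 ≈ 0.2744 s.

t_p ≈ 0.2744 s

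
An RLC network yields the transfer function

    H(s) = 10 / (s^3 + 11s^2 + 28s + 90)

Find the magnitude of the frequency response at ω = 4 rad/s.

Substitute s = j4: numerator = 10, denominator = -86 + j48.
|H(j4)| = |10| / |-86 + j48| = 10 / 98.489 ≈ 0.1015.

|H(j4)| ≈ 0.1015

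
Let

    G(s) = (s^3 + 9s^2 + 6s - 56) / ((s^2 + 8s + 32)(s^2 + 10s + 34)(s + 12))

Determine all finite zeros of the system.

Set the numerator to zero: s^3 + 9s^2 + 6s - 56 = 0.
Factoring: (s + 4)(s - 2)(s + 7) = 0.

s = -4, 2, -7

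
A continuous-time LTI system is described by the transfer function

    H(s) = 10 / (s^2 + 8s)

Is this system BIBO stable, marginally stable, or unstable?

marginally stable

The denominator s^2 + 8s factors as s(s + 8), giving poles at s = 0, -8.
Since the simple pole(s) at s = 0 lie on the jω-axis with none in the right half-plane, the system is marginally stable.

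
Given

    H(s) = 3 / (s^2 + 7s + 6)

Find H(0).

H(0) = 1/2 ≈ 0.5000

Set s = 0: H(0) = (3) / (6) = 1/2.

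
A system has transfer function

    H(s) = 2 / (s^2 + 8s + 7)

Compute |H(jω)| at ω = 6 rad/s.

|H(j6)| ≈ 0.03566

Substitute s = j6: numerator = 2, denominator = -29 + j48.
|H(j6)| = |2| / |-29 + j48| = 2 / 56.080 ≈ 0.03566.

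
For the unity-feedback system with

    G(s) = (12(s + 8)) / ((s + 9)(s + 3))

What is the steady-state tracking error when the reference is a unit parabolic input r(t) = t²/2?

e_ss = ∞

G(s) has no poles at the origin.
This is a Type 0 system; Ka = lim_{s→0} s^2·G(s) = 0, so the steady-state error for a parabola input is infinite.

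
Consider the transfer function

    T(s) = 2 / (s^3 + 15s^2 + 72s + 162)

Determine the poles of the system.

s = -3 ± 3j, -9

The poles are the roots of the denominator s^3 + 15s^2 + 72s + 162 = 0.
Trying s = -9: the polynomial evaluates to 0, so (s + 9) is a factor.
Dividing out leaves s^2 + 6s + 18 = 0.
The quadratic formula then gives s = -3 ± 3j.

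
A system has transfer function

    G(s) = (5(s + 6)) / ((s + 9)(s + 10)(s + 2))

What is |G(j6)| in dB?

|G(j6)|_dB ≈ -25.5 dB

Substitute s = j6: numerator = 30 + j30, denominator = -576 + j552.
|G(j6)| = |30 + j30| / |-576 + j552| = 42.426 / 797.80 ≈ 0.05318.
In decibels: 20·log₁₀(0.05318) ≈ -25.5 dB.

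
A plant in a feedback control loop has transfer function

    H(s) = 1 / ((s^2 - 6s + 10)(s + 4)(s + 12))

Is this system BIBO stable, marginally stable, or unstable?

unstable

The poles can be read from the denominator factors: s = 3 ± j, -4, -12.
Since the pole(s) at s = 3 + j, 3 - j lie in the right half-plane, the system is unstable.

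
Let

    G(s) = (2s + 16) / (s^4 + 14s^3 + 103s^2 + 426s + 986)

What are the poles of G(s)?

The poles are the roots of the denominator s^4 + 14s^3 + 103s^2 + 426s + 986 = 0.
No real roots exist; factor into two real quadratics: (s^2 + 4s + 29)(s^2 + 10s + 34) = 0.
Each quadratic gives a conjugate pair via the quadratic formula.

s = -2 + 5j, -2 - 5j, -5 + 3j, -5 - 3j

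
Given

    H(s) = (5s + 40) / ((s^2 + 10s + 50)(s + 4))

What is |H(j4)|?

|H(j4)| ≈ 0.1506

Substitute s = j4: numerator = 40 + j20, denominator = -24 + j296.
|H(j4)| = |40 + j20| / |-24 + j296| = 44.721 / 296.97 ≈ 0.1506.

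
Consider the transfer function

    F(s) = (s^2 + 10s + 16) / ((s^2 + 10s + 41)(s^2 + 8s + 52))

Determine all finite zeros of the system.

Set the numerator to zero: s^2 + 10s + 16 = 0.
Factoring: (s + 8)(s + 2) = 0.

s = -8, -2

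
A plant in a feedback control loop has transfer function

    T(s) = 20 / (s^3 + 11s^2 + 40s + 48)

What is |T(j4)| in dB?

Substitute s = j4: numerator = 20, denominator = -128 + j96.
|T(j4)| = |20| / |-128 + j96| = 20 / 160 = 0.1250.
In decibels: 20·log₁₀(0.1250) ≈ -18.1 dB.

|T(j4)|_dB ≈ -18.1 dB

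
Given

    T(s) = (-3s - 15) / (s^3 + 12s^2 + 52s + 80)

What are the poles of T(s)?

The poles are the roots of the denominator s^3 + 12s^2 + 52s + 80 = 0.
Trying s = -4: the polynomial evaluates to 0, so (s + 4) is a factor.
Dividing out leaves s^2 + 8s + 20 = 0.
The quadratic formula then gives s = -4 ± 2j.

s = -4 + 2j, -4 - 2j, -4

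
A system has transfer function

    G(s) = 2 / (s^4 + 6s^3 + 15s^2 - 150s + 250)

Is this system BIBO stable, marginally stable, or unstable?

The denominator s^4 + 6s^3 + 15s^2 - 150s + 250 factors as (s^2 - 4s + 5)(s^2 + 10s + 50), giving poles at s = 2 ± j, -5 ± 5j.
Since the pole(s) at s = 2 ± j lie in the right half-plane, the system is unstable.

unstable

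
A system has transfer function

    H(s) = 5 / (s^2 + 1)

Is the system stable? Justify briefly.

The denominator s^2 + 1 factors as (s^2 + 1), giving poles at s = ±j.
Since the simple pole(s) at s = ±j lie on the jω-axis with none in the right half-plane, the system is marginally stable.

marginally stable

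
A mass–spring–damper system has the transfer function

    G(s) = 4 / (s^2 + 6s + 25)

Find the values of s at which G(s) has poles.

s = -3 ± 4j

The poles are the roots of the denominator s^2 + 6s + 25 = 0.
Using the quadratic formula: s = (-6 ± √(-64))/2 = -3 ± 4j.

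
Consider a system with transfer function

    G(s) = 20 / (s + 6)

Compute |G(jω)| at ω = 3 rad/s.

Substitute s = j3: numerator = 20, denominator = 6 + j3.
|G(j3)| = |20| / |6 + j3| = 20 / 6.7082 ≈ 2.981.

|G(j3)| ≈ 2.981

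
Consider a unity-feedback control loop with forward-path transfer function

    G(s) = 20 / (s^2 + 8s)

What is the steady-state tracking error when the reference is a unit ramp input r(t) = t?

e_ss = 0.4000

G(s) has one pole at the origin.
This is a Type 1 system. Kv = lim_{s→0} s·G(s) = 20/8 = 5/2.
e_ss = 1/Kv = 1/(5/2) = 2/5 ≈ 0.4000.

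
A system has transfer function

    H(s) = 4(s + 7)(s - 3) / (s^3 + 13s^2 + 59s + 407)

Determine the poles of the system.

s = -1 + 6j, -1 - 6j, -11

The poles are the roots of the denominator s^3 + 13s^2 + 59s + 407 = 0.
Trying s = -11: the polynomial evaluates to 0, so (s + 11) is a factor.
Dividing out leaves s^2 + 2s + 37 = 0.
The quadratic formula then gives s = -1 ± 6j.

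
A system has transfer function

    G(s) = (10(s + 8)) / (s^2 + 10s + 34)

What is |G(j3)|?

Substitute s = j3: numerator = 80 + j30, denominator = 25 + j30.
|G(j3)| = |80 + j30| / |25 + j30| = 85.440 / 39.051 ≈ 2.188.

|G(j3)| ≈ 2.188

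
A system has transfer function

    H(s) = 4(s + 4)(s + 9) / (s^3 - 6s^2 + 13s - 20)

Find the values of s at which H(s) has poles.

The poles are the roots of the denominator s^3 - 6s^2 + 13s - 20 = 0.
Trying s = 4: the polynomial evaluates to 0, so (s - 4) is a factor.
Dividing out leaves s^2 - 2s + 5 = 0.
The quadratic formula then gives s = 1 ± 2j.

s = 1 + 2j, 1 - 2j, 4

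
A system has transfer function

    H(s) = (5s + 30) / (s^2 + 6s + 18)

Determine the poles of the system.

The poles are the roots of the denominator s^2 + 6s + 18 = 0.
Using the quadratic formula: s = (-6 ± √(-36))/2 = -3 ± 3j.

s = -3 + 3j, -3 - 3j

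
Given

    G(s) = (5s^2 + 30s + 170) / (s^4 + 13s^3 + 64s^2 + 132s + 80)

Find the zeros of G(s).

s = -3 + 5j, -3 - 5j

Set the numerator to zero: 5s^2 + 30s + 170 = 0, i.e. 5·(s^2 + 6s + 34) = 0.
Factoring: (s^2 + 6s + 34) = 0.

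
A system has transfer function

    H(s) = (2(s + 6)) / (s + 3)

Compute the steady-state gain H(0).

Set s = 0: H(0) = (12) / (3) = 4.

H(0) = 4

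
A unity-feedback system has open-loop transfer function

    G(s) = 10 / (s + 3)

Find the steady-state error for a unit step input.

G(s) has no poles at the origin.
This is a Type 0 system. Kp = lim_{s→0} G(s) = 10/3.
e_ss = 1/(1 + Kp) = 1/(1 + 10/3) = 3/13 ≈ 0.2308.

e_ss = 0.2308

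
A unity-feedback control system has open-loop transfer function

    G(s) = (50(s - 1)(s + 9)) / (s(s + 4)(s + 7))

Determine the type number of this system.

The denominator has 1 factor of s at the origin (free integrator), so this is a Type 1 system.

Type 1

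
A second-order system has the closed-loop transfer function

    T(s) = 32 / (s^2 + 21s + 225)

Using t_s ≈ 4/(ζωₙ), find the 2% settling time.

Comparing s^2 + 21s + 225 to s^2 + 2ζωₙs + ωₙ²: ωₙ = 15 rad/s and ζ = 21/(2·15) = 0.7.
ζωₙ = 21/2 = 10.5, so t_s ≈ 4/(ζωₙ) = 4/10.5 ≈ 0.3810 s.

t_s ≈ 0.3810 s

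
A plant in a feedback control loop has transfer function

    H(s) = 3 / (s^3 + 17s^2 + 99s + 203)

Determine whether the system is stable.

stable

The denominator s^3 + 17s^2 + 99s + 203 factors as (s^2 + 10s + 29)(s + 7), giving poles at s = -5 ± 2j, -7.
Since all poles lie strictly in the left half-plane, the system is stable.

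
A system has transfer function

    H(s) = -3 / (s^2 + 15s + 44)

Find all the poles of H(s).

The poles are the roots of the denominator s^2 + 15s + 44 = 0.
Factoring: (s + 11)(s + 4) = 0, so s = -11 and s = -4.

s = -11, -4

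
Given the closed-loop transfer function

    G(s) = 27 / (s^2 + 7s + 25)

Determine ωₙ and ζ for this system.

Compare the denominator to the standard form s^2 + 2ζωₙs + ωₙ².
ωₙ² = 25, so ωₙ = 5 rad/s.
2ζωₙ = 7, so ζ = 7/(2·5) = 0.7.

ωₙ = 5 rad/s, ζ = 0.7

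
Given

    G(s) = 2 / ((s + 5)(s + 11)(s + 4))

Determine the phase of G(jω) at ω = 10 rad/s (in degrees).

∠G(j10) ≈ -173.9°

At s = j10: numerator = 2, denominator = -1780 + j190.
∠G = ∠num − ∠den = 0° − (173.91°) = -173.9°.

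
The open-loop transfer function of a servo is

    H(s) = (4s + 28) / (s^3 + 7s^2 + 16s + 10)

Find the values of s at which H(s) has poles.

s = -3 + j, -3 - j, -1

The poles are the roots of the denominator s^3 + 7s^2 + 16s + 10 = 0.
Trying s = -1: the polynomial evaluates to 0, so (s + 1) is a factor.
Dividing out leaves s^2 + 6s + 10 = 0.
The quadratic formula then gives s = -3 ± 1j.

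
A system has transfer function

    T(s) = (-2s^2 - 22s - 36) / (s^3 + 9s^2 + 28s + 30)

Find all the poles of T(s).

s = -3 + j, -3 - j, -3

The poles are the roots of the denominator s^3 + 9s^2 + 28s + 30 = 0.
Trying s = -3: the polynomial evaluates to 0, so (s + 3) is a factor.
Dividing out leaves s^2 + 6s + 10 = 0.
The quadratic formula then gives s = -3 ± 1j.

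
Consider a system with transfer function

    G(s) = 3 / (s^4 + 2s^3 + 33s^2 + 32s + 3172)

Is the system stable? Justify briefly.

unstable

The denominator s^4 + 2s^3 + 33s^2 + 32s + 3172 factors as (s^2 - 8s + 52)(s^2 + 10s + 61), giving poles at s = 4 + 6j, 4 - 6j, -5 + 6j, -5 - 6j.
Since the pole(s) at s = 4 + 6j, 4 - 6j lie in the right half-plane, the system is unstable.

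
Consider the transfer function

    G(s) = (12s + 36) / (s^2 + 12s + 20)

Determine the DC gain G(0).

G(0) = 9/5 ≈ 1.800

Set s = 0: G(0) = (36) / (20) = 9/5.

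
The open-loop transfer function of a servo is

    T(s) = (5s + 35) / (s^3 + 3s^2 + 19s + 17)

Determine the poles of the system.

s = -1 + 4j, -1 - 4j, -1

The poles are the roots of the denominator s^3 + 3s^2 + 19s + 17 = 0.
Trying s = -1: the polynomial evaluates to 0, so (s + 1) is a factor.
Dividing out leaves s^2 + 2s + 17 = 0.
The quadratic formula then gives s = -1 ± 4j.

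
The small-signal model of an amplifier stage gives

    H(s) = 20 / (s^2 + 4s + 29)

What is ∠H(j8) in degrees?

∠H(j8) ≈ -137.6°

At s = j8: numerator = 20, denominator = -35 + j32.
∠H = ∠num − ∠den = 0° − (137.56°) = -137.6°.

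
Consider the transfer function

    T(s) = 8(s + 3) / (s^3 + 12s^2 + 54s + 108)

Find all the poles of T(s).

The poles are the roots of the denominator s^3 + 12s^2 + 54s + 108 = 0.
Trying s = -6: the polynomial evaluates to 0, so (s + 6) is a factor.
Dividing out leaves s^2 + 6s + 18 = 0.
The quadratic formula then gives s = -3 ± 3j.

s = -3 + 3j, -3 - 3j, -6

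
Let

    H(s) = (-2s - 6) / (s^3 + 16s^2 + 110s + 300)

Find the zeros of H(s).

s = -3

Set the numerator to zero: -2s - 6 = 0, i.e. -2·(s + 3) = 0.
So s = -3.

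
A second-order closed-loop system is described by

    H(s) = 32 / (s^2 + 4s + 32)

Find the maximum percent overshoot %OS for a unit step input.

%OS ≈ 30.5%

Comparing s^2 + 4s + 32 to s^2 + 2ζωₙs + ωₙ²: ωₙ = √32 ≈ 5.657 rad/s and ζ = 4/(2·√32) ≈ 0.3536.
%OS = 100·exp(−πζ/√(1−ζ²)) = 100·exp(−π·0.3536/√(1−0.3536²)) ≈ 30.5%.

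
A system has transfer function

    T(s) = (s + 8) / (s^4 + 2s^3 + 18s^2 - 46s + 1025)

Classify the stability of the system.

The denominator s^4 + 2s^3 + 18s^2 - 46s + 1025 factors as (s^2 + 8s + 41)(s^2 - 6s + 25), giving poles at s = -4 + 5j, -4 - 5j, 3 + 4j, 3 - 4j.
Since the pole(s) at s = 3 + 4j, 3 - 4j lie in the right half-plane, the system is unstable.

unstable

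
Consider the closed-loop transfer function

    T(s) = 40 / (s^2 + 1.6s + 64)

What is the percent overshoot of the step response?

%OS ≈ 72.9%

Comparing s^2 + 1.6s + 64 to s^2 + 2ζωₙs + ωₙ²: ωₙ = 8 rad/s and ζ = 1.6/(2·8) = 0.1.
%OS = 100·exp(−πζ/√(1−ζ²)) = 100·exp(−π·0.1/√(1−0.1²)) ≈ 72.9%.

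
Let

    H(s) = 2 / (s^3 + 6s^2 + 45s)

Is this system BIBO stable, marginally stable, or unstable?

The denominator s^3 + 6s^2 + 45s factors as s(s^2 + 6s + 45), giving poles at s = 0, -3 + 6j, -3 - 6j.
Since the simple pole(s) at s = 0 lie on the jω-axis with none in the right half-plane, the system is marginally stable.

marginally stable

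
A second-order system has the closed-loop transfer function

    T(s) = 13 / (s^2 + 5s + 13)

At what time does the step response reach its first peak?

t_p ≈ 1.209 s

Comparing s^2 + 5s + 13 to s^2 + 2ζωₙs + ωₙ²: ωₙ = √13 ≈ 3.606 rad/s and ζ = 5/(2·√13) ≈ 0.6934.
ζωₙ = 5/2 = 2.5, so ω_d = ωₙ√(1−ζ²) = √(ωₙ² − (ζωₙ)²) = √(13 − 2.5²) = √6.75 ≈ 2.598 rad/s.
t_p = π/ω_d = π/2.598 ≈ 1.209 s.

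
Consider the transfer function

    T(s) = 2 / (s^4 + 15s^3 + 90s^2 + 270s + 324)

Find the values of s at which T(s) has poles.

s = -3 + 3j, -3 - 3j, -3, -6

The poles are the roots of the denominator s^4 + 15s^3 + 90s^2 + 270s + 324 = 0.
Trying s = -3: the polynomial evaluates to 0, so (s + 3) is a factor.
Dividing out leaves s^3 + 12s^2 + 54s + 108 = 0.
This factors further as (s^2 + 6s + 18)(s + 6) = 0.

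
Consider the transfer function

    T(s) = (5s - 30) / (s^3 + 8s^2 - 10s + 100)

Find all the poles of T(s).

The poles are the roots of the denominator s^3 + 8s^2 - 10s + 100 = 0.
Trying s = -10: the polynomial evaluates to 0, so (s + 10) is a factor.
Dividing out leaves s^2 - 2s + 10 = 0.
The quadratic formula then gives s = 1 ± 3j.

s = 1 + 3j, 1 - 3j, -10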